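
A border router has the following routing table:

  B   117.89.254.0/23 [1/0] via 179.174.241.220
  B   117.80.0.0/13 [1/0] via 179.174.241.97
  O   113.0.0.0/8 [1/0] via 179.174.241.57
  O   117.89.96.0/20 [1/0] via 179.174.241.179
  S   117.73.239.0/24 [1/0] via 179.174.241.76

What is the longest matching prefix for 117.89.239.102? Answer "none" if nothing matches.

117.89.239.102 is outside every listed prefix and there is no default route.

none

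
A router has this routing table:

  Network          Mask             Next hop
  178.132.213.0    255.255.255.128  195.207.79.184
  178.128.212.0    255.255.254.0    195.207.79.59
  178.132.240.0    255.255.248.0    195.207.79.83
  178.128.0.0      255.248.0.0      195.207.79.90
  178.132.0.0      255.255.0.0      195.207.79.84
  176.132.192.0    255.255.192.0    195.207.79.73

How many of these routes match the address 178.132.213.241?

Prefixes containing 178.132.213.241:
  178.128.0.0/13 (178.128.0.0 - 178.135.255.255)
  178.132.0.0/16 (178.132.0.0 - 178.132.255.255)
Total matching entries: 2.

2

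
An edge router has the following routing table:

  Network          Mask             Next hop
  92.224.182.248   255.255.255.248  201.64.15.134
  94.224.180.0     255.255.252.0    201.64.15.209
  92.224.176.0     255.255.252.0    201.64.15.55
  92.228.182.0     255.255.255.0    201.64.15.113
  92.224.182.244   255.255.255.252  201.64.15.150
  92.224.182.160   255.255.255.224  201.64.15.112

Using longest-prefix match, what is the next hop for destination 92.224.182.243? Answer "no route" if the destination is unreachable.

No entry's prefix contains 92.224.182.243; there is no default route.

no route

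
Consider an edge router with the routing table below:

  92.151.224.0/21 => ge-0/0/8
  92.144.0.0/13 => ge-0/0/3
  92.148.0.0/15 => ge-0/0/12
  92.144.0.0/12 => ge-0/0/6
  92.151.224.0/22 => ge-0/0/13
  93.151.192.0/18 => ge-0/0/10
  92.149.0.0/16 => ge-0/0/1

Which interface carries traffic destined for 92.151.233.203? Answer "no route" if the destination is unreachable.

Routes whose prefix contains 92.151.233.203:
  92.144.0.0/12 (92.144.0.0 - 92.159.255.255) -> ge-0/0/6
  92.144.0.0/13 (92.144.0.0 - 92.151.255.255) -> ge-0/0/3
More-specific entries that do NOT match:
  92.151.224.0/22 (92.151.224.0 - 92.151.227.255) does not contain 92.151.233.203
  92.151.224.0/21 (92.151.224.0 - 92.151.231.255) does not contain 92.151.233.203
  93.151.192.0/18 (93.151.192.0 - 93.151.255.255) does not contain 92.151.233.203
  92.149.0.0/16 (92.149.0.0 - 92.149.255.255) does not contain 92.151.233.203
  92.148.0.0/15 (92.148.0.0 - 92.149.255.255) does not contain 92.151.233.203
Longest matching prefix is /13 -> interface ge-0/0/3.

ge-0/0/3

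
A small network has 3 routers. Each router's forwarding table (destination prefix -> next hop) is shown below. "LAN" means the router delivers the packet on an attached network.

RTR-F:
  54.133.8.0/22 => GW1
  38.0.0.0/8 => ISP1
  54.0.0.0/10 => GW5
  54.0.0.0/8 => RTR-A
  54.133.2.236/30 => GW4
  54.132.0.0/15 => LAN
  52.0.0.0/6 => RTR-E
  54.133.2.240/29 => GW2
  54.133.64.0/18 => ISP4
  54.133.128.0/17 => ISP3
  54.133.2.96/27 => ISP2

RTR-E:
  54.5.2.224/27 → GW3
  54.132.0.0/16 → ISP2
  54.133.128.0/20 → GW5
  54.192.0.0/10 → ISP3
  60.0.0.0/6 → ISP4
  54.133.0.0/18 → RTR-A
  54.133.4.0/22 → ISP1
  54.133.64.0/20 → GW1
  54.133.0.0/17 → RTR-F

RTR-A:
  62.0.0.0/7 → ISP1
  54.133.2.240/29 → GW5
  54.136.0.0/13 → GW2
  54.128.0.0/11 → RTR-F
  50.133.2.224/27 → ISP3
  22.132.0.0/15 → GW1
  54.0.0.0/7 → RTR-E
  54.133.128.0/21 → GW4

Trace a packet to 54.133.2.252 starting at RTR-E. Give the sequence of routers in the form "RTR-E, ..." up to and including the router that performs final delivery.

At RTR-E: longest match for 54.133.2.252 is 54.133.0.0/18 -> RTR-A
At RTR-A: longest match for 54.133.2.252 is 54.128.0.0/11 -> RTR-F
At RTR-F: longest match for 54.133.2.252 is 54.132.0.0/15 -> LAN

RTR-E, RTR-A, RTR-F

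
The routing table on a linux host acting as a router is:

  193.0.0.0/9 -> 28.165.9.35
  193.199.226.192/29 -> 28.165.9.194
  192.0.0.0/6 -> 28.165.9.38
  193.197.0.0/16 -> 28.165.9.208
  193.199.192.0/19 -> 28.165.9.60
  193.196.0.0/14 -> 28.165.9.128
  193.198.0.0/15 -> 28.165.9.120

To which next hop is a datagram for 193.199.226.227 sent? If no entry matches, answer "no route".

Routes whose prefix contains 193.199.226.227:
  192.0.0.0/6 (192.0.0.0 - 195.255.255.255) -> 28.165.9.38
  193.196.0.0/14 (193.196.0.0 - 193.199.255.255) -> 28.165.9.128
  193.198.0.0/15 (193.198.0.0 - 193.199.255.255) -> 28.165.9.120
More-specific entries that do NOT match:
  193.199.226.192/29 (193.199.226.192 - 193.199.226.199) does not contain 193.199.226.227
  193.199.192.0/19 (193.199.192.0 - 193.199.223.255) does not contain 193.199.226.227
  193.197.0.0/16 (193.197.0.0 - 193.197.255.255) does not contain 193.199.226.227
Longest matching prefix is /15 -> next hop 28.165.9.120.

28.165.9.120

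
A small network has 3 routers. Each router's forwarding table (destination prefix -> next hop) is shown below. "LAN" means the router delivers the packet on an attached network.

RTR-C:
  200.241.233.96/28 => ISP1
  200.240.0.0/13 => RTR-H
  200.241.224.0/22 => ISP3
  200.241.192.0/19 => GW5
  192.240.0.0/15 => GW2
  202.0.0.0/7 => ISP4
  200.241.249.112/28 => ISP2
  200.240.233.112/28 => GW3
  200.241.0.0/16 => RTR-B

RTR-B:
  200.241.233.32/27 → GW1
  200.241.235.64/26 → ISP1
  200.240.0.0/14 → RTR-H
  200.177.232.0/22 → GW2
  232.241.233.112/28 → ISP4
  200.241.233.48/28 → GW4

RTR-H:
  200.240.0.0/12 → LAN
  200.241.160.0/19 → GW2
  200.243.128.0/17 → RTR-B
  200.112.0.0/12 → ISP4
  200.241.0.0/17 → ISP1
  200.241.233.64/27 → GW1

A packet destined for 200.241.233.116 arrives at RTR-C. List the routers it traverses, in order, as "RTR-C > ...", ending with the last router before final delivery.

RTR-C > RTR-B > RTR-H

At RTR-C: longest match for 200.241.233.116 is 200.241.0.0/16 -> RTR-B
At RTR-B: longest match for 200.241.233.116 is 200.240.0.0/14 -> RTR-H
At RTR-H: longest match for 200.241.233.116 is 200.240.0.0/12 -> LAN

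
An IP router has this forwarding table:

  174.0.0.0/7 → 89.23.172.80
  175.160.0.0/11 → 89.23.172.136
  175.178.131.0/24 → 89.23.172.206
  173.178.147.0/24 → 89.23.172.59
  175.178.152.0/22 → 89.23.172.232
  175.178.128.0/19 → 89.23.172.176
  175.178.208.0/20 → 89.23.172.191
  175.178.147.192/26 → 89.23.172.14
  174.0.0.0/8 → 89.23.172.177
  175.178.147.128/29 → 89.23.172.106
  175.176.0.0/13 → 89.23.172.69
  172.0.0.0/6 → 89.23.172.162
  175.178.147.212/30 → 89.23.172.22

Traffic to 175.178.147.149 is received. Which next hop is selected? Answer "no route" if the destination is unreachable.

89.23.172.176

Routes whose prefix contains 175.178.147.149:
  172.0.0.0/6 (172.0.0.0 - 175.255.255.255) -> 89.23.172.162
  174.0.0.0/7 (174.0.0.0 - 175.255.255.255) -> 89.23.172.80
  175.160.0.0/11 (175.160.0.0 - 175.191.255.255) -> 89.23.172.136
  175.176.0.0/13 (175.176.0.0 - 175.183.255.255) -> 89.23.172.69
  175.178.128.0/19 (175.178.128.0 - 175.178.159.255) -> 89.23.172.176
More-specific entries that do NOT match:
  175.178.147.212/30 (175.178.147.212 - 175.178.147.215) does not contain 175.178.147.149
  175.178.147.128/29 (175.178.147.128 - 175.178.147.135) does not contain 175.178.147.149
  175.178.147.192/26 (175.178.147.192 - 175.178.147.255) does not contain 175.178.147.149
  175.178.131.0/24 (175.178.131.0 - 175.178.131.255) does not contain 175.178.147.149
  173.178.147.0/24 (173.178.147.0 - 173.178.147.255) does not contain 175.178.147.149
  175.178.152.0/22 (175.178.152.0 - 175.178.155.255) does not contain 175.178.147.149
  175.178.208.0/20 (175.178.208.0 - 175.178.223.255) does not contain 175.178.147.149
Longest matching prefix is /19 -> next hop 89.23.172.176.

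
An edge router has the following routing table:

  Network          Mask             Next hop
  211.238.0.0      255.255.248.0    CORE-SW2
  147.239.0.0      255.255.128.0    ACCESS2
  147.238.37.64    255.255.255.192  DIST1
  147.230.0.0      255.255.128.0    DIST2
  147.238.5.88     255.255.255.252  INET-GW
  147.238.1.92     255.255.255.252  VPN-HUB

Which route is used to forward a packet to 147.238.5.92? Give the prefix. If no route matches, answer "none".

none

147.238.5.92 is outside every listed prefix and there is no default route.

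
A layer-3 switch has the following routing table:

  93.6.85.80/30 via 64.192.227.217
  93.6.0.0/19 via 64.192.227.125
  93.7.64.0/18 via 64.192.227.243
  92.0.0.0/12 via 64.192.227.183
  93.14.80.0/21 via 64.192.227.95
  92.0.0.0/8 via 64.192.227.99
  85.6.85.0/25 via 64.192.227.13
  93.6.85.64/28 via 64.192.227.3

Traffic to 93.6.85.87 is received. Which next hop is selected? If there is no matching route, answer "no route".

No entry's prefix contains 93.6.85.87; there is no default route.

no route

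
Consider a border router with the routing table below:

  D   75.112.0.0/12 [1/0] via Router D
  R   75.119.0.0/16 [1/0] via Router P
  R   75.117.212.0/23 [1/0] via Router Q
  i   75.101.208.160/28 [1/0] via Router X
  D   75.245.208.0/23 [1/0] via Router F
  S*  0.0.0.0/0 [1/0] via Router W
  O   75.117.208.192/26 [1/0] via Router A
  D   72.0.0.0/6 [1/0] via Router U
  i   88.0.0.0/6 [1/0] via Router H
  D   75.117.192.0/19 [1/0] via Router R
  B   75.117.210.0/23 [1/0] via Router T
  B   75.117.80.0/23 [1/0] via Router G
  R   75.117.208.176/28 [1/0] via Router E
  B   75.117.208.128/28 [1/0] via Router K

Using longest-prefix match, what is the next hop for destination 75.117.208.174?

Routes whose prefix contains 75.117.208.174:
  0.0.0.0/0 (default, matches everything) -> Router W
  72.0.0.0/6 (72.0.0.0 - 75.255.255.255) -> Router U
  75.112.0.0/12 (75.112.0.0 - 75.127.255.255) -> Router D
  75.117.192.0/19 (75.117.192.0 - 75.117.223.255) -> Router R
More-specific entries that do NOT match:
  75.101.208.160/28 (75.101.208.160 - 75.101.208.175) does not contain 75.117.208.174
  75.117.208.176/28 (75.117.208.176 - 75.117.208.191) does not contain 75.117.208.174
  75.117.208.128/28 (75.117.208.128 - 75.117.208.143) does not contain 75.117.208.174
  75.117.208.192/26 (75.117.208.192 - 75.117.208.255) does not contain 75.117.208.174
  75.117.212.0/23 (75.117.212.0 - 75.117.213.255) does not contain 75.117.208.174
  75.245.208.0/23 (75.245.208.0 - 75.245.209.255) does not contain 75.117.208.174
  75.117.210.0/23 (75.117.210.0 - 75.117.211.255) does not contain 75.117.208.174
  75.117.80.0/23 (75.117.80.0 - 75.117.81.255) does not contain 75.117.208.174
Longest matching prefix is /19 -> next hop Router R.

Router R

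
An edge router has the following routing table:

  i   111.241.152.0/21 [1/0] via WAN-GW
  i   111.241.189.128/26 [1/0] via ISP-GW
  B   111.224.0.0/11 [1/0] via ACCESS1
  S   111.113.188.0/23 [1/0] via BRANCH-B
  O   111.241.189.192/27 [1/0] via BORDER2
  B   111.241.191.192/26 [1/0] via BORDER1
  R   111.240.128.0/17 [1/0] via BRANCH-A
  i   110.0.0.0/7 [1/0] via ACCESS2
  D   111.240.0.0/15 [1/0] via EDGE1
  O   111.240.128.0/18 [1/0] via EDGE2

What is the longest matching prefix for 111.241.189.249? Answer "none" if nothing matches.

111.240.0.0/15

Entries matching 111.241.189.249:
  110.0.0.0/7 (110.0.0.0 - 111.255.255.255)
  111.224.0.0/11 (111.224.0.0 - 111.255.255.255)
  111.240.0.0/15 (111.240.0.0 - 111.241.255.255)
Most specific is 111.240.0.0/15.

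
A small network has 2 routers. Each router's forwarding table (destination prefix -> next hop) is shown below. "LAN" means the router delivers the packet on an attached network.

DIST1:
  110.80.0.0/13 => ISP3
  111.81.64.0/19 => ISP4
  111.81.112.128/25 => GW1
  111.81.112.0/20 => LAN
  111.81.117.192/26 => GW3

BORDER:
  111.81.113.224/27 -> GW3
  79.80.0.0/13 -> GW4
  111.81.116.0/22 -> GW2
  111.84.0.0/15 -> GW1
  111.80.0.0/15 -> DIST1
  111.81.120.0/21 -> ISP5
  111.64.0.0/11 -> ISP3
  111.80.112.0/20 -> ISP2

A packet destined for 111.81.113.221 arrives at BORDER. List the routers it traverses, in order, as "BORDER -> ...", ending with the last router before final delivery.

At BORDER: longest match for 111.81.113.221 is 111.80.0.0/15 -> DIST1
At DIST1: longest match for 111.81.113.221 is 111.81.112.0/20 -> LAN

BORDER -> DIST1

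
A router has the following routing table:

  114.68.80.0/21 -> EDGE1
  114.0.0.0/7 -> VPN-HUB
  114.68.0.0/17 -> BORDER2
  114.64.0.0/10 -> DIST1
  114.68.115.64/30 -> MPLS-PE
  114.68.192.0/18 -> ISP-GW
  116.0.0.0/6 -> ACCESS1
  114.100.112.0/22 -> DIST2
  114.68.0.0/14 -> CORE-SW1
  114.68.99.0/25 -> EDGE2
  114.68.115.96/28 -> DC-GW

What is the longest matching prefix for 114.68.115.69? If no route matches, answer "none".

114.68.0.0/17

Entries matching 114.68.115.69:
  114.0.0.0/7 (114.0.0.0 - 115.255.255.255)
  114.64.0.0/10 (114.64.0.0 - 114.127.255.255)
  114.68.0.0/14 (114.68.0.0 - 114.71.255.255)
  114.68.0.0/17 (114.68.0.0 - 114.68.127.255)
Most specific is 114.68.0.0/17.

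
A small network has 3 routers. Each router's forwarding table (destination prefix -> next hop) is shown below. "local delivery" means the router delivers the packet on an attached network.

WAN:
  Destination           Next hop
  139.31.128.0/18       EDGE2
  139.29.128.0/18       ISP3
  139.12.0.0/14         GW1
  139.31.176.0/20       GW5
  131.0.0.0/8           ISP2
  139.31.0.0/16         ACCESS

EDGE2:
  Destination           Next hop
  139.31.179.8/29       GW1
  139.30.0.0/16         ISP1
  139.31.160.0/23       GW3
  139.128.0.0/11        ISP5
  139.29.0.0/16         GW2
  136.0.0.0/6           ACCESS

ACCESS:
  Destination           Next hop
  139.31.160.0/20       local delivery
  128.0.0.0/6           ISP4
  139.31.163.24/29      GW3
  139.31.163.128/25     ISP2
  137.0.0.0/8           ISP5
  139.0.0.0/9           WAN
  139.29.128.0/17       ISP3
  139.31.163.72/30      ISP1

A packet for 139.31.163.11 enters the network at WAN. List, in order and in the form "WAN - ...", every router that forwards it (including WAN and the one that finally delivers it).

At WAN: longest match for 139.31.163.11 is 139.31.128.0/18 -> EDGE2
At EDGE2: longest match for 139.31.163.11 is 136.0.0.0/6 -> ACCESS
At ACCESS: longest match for 139.31.163.11 is 139.31.160.0/20 -> local delivery

WAN - EDGE2 - ACCESS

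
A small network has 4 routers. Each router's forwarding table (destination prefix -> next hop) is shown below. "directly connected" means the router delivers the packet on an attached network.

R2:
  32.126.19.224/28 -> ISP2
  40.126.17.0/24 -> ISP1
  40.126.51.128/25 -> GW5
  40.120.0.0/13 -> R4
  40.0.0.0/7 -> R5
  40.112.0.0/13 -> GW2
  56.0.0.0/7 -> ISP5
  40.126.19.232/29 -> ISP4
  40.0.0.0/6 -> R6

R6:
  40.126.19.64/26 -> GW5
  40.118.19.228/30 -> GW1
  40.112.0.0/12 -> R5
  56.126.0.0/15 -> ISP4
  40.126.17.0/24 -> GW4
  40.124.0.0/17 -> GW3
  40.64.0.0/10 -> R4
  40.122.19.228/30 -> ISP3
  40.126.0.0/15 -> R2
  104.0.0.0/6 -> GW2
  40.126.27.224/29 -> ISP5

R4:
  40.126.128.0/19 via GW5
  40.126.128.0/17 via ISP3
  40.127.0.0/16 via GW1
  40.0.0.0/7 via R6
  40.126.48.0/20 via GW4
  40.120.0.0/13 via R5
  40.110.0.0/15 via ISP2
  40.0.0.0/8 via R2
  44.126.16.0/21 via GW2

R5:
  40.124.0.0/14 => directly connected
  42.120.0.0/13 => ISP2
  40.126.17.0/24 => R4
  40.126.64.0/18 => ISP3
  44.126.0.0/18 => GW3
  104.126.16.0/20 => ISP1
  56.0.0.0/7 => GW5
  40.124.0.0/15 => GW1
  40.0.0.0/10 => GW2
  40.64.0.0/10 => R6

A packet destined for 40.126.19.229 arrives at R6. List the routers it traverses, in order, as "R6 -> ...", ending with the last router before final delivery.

At R6: longest match for 40.126.19.229 is 40.126.0.0/15 -> R2
At R2: longest match for 40.126.19.229 is 40.120.0.0/13 -> R4
At R4: longest match for 40.126.19.229 is 40.120.0.0/13 -> R5
At R5: longest match for 40.126.19.229 is 40.124.0.0/14 -> directly connected

R6 -> R2 -> R4 -> R5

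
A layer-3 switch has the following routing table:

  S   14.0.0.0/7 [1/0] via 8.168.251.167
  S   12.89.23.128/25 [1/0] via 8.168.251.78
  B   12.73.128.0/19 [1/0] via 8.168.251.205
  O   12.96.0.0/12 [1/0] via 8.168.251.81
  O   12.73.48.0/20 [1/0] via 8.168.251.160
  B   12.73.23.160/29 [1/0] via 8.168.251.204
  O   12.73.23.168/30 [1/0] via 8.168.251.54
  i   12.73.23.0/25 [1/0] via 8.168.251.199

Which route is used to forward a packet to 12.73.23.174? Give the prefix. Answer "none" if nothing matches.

none

12.73.23.174 is outside every listed prefix and there is no default route.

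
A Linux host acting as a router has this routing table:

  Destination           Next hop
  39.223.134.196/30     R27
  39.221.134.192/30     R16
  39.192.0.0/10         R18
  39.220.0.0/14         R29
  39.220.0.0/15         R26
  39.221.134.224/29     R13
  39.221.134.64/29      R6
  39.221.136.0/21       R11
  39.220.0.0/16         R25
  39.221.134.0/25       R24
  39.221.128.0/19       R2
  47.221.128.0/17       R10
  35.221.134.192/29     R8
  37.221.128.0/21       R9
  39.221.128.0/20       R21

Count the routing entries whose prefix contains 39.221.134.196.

5

Prefixes containing 39.221.134.196:
  39.192.0.0/10 (39.192.0.0 - 39.255.255.255)
  39.220.0.0/14 (39.220.0.0 - 39.223.255.255)
  39.220.0.0/15 (39.220.0.0 - 39.221.255.255)
  39.221.128.0/19 (39.221.128.0 - 39.221.159.255)
  39.221.128.0/20 (39.221.128.0 - 39.221.143.255)
Total matching entries: 5.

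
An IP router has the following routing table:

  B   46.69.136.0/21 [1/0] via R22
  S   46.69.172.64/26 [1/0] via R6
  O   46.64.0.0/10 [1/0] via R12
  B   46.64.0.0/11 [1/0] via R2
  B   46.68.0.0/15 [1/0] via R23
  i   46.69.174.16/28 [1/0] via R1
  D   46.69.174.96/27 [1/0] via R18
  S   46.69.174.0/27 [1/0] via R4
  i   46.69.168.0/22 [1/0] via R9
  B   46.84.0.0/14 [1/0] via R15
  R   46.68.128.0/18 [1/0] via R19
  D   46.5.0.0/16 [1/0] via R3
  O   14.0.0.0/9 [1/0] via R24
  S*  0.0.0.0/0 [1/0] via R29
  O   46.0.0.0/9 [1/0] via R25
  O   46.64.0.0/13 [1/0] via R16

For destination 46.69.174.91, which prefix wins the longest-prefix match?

Entries matching 46.69.174.91:
  0.0.0.0/0 (default, matches everything)
  46.0.0.0/9 (46.0.0.0 - 46.127.255.255)
  46.64.0.0/10 (46.64.0.0 - 46.127.255.255)
  46.64.0.0/11 (46.64.0.0 - 46.95.255.255)
  46.64.0.0/13 (46.64.0.0 - 46.71.255.255)
  46.68.0.0/15 (46.68.0.0 - 46.69.255.255)
Most specific is 46.68.0.0/15.

46.68.0.0/15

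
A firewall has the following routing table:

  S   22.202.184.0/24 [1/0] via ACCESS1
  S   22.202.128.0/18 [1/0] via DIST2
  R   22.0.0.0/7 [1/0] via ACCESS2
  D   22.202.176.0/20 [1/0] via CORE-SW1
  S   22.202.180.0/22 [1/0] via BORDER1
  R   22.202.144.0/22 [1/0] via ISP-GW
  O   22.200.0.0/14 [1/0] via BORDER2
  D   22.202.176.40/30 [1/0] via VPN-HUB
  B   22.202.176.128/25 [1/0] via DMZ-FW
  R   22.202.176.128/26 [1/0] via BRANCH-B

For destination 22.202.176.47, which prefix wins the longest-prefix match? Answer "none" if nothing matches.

22.202.176.0/20

Entries matching 22.202.176.47:
  22.0.0.0/7 (22.0.0.0 - 23.255.255.255)
  22.200.0.0/14 (22.200.0.0 - 22.203.255.255)
  22.202.128.0/18 (22.202.128.0 - 22.202.191.255)
  22.202.176.0/20 (22.202.176.0 - 22.202.191.255)
Most specific is 22.202.176.0/20.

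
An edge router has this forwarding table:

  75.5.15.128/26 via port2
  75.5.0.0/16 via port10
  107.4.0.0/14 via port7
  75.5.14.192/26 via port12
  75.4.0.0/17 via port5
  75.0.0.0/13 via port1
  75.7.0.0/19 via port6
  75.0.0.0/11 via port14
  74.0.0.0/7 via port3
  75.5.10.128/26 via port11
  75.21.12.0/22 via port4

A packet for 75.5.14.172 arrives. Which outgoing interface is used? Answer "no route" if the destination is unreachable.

Routes whose prefix contains 75.5.14.172:
  74.0.0.0/7 (74.0.0.0 - 75.255.255.255) -> port3
  75.0.0.0/11 (75.0.0.0 - 75.31.255.255) -> port14
  75.0.0.0/13 (75.0.0.0 - 75.7.255.255) -> port1
  75.5.0.0/16 (75.5.0.0 - 75.5.255.255) -> port10
More-specific entries that do NOT match:
  75.5.15.128/26 (75.5.15.128 - 75.5.15.191) does not contain 75.5.14.172
  75.5.14.192/26 (75.5.14.192 - 75.5.14.255) does not contain 75.5.14.172
  75.5.10.128/26 (75.5.10.128 - 75.5.10.191) does not contain 75.5.14.172
  75.21.12.0/22 (75.21.12.0 - 75.21.15.255) does not contain 75.5.14.172
  75.7.0.0/19 (75.7.0.0 - 75.7.31.255) does not contain 75.5.14.172
  75.4.0.0/17 (75.4.0.0 - 75.4.127.255) does not contain 75.5.14.172
Longest matching prefix is /16 -> interface port10.

port10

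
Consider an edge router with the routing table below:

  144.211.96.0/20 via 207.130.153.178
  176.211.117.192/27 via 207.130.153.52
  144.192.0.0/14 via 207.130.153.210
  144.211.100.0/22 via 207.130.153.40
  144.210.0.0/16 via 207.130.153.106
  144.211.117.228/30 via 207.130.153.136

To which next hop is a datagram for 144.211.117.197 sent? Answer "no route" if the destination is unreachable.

no route

No entry's prefix contains 144.211.117.197; there is no default route.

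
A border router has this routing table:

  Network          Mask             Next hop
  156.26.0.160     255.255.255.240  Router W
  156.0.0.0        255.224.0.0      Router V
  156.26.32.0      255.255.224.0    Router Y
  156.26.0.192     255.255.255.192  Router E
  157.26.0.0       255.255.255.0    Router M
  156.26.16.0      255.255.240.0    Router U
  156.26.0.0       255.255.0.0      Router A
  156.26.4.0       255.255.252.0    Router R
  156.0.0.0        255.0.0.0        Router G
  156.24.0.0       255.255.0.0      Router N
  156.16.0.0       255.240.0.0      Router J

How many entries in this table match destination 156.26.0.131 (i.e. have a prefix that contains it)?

Prefixes containing 156.26.0.131:
  156.0.0.0/8 (156.0.0.0 - 156.255.255.255)
  156.0.0.0/11 (156.0.0.0 - 156.31.255.255)
  156.16.0.0/12 (156.16.0.0 - 156.31.255.255)
  156.26.0.0/16 (156.26.0.0 - 156.26.255.255)
Total matching entries: 4.

4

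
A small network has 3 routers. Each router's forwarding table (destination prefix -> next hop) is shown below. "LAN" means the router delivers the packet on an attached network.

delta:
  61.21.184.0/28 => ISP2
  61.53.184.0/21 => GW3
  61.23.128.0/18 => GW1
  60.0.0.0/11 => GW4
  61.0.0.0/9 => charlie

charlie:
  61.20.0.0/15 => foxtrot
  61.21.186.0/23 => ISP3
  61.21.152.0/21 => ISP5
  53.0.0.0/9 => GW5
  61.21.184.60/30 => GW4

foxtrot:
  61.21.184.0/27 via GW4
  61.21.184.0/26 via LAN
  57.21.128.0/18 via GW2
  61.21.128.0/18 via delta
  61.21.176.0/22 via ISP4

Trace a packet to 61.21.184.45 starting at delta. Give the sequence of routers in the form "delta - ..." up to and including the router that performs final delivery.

At delta: longest match for 61.21.184.45 is 61.0.0.0/9 -> charlie
At charlie: longest match for 61.21.184.45 is 61.20.0.0/15 -> foxtrot
At foxtrot: longest match for 61.21.184.45 is 61.21.184.0/26 -> LAN

delta - charlie - foxtrot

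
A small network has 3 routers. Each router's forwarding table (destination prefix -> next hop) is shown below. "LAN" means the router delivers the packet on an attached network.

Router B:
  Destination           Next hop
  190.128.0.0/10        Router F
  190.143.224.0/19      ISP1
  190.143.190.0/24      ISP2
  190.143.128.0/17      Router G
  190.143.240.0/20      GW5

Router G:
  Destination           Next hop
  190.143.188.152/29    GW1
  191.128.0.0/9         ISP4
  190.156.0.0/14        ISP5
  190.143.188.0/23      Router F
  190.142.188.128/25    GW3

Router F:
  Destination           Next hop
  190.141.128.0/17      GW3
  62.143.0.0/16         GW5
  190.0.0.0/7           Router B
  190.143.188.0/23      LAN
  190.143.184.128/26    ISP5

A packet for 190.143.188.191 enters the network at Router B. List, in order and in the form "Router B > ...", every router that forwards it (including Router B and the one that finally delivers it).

At Router B: longest match for 190.143.188.191 is 190.143.128.0/17 -> Router G
At Router G: longest match for 190.143.188.191 is 190.143.188.0/23 -> Router F
At Router F: longest match for 190.143.188.191 is 190.143.188.0/23 -> LAN

Router B > Router G > Router F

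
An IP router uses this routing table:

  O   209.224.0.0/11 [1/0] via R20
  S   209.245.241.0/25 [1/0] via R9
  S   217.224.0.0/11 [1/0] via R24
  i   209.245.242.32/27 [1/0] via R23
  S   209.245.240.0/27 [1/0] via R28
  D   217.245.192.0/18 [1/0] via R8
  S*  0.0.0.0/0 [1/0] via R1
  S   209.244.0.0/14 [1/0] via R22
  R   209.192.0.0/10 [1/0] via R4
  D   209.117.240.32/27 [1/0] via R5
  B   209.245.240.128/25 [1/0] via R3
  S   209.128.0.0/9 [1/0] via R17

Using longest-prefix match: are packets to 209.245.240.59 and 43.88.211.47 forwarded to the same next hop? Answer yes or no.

209.245.240.59: longest match 209.244.0.0/14 -> R22
43.88.211.47: longest match 0.0.0.0/0 -> R1

no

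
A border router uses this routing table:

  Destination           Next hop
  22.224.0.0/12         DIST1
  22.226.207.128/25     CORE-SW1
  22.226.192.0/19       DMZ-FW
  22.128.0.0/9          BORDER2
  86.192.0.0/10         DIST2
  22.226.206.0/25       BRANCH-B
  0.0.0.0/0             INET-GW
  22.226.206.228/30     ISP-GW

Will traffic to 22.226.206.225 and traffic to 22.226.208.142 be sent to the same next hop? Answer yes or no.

22.226.206.225: longest match 22.226.192.0/19 -> DMZ-FW
22.226.208.142: longest match 22.226.192.0/19 -> DMZ-FW

yes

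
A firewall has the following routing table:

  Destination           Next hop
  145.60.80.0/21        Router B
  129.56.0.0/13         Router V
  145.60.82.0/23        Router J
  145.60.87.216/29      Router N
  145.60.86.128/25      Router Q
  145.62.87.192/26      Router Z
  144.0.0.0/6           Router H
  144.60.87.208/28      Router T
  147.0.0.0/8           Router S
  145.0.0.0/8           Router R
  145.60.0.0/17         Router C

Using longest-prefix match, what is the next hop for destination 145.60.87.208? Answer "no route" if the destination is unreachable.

Router B

Routes whose prefix contains 145.60.87.208:
  144.0.0.0/6 (144.0.0.0 - 147.255.255.255) -> Router H
  145.0.0.0/8 (145.0.0.0 - 145.255.255.255) -> Router R
  145.60.0.0/17 (145.60.0.0 - 145.60.127.255) -> Router C
  145.60.80.0/21 (145.60.80.0 - 145.60.87.255) -> Router B
More-specific entries that do NOT match:
  145.60.87.216/29 (145.60.87.216 - 145.60.87.223) does not contain 145.60.87.208
  144.60.87.208/28 (144.60.87.208 - 144.60.87.223) does not contain 145.60.87.208
  145.62.87.192/26 (145.62.87.192 - 145.62.87.255) does not contain 145.60.87.208
  145.60.86.128/25 (145.60.86.128 - 145.60.86.255) does not contain 145.60.87.208
  145.60.82.0/23 (145.60.82.0 - 145.60.83.255) does not contain 145.60.87.208
Longest matching prefix is /21 -> next hop Router B.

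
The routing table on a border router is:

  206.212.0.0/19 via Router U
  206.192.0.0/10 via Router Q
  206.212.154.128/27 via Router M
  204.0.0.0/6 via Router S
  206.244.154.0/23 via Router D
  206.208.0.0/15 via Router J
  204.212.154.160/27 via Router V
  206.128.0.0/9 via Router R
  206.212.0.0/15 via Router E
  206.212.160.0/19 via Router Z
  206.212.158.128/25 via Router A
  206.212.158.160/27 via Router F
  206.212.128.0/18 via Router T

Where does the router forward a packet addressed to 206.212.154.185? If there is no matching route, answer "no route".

Routes whose prefix contains 206.212.154.185:
  204.0.0.0/6 (204.0.0.0 - 207.255.255.255) -> Router S
  206.128.0.0/9 (206.128.0.0 - 206.255.255.255) -> Router R
  206.192.0.0/10 (206.192.0.0 - 206.255.255.255) -> Router Q
  206.212.0.0/15 (206.212.0.0 - 206.213.255.255) -> Router E
  206.212.128.0/18 (206.212.128.0 - 206.212.191.255) -> Router T
More-specific entries that do NOT match:
  206.212.154.128/27 (206.212.154.128 - 206.212.154.159) does not contain 206.212.154.185
  204.212.154.160/27 (204.212.154.160 - 204.212.154.191) does not contain 206.212.154.185
  206.212.158.160/27 (206.212.158.160 - 206.212.158.191) does not contain 206.212.154.185
  206.212.158.128/25 (206.212.158.128 - 206.212.158.255) does not contain 206.212.154.185
  206.244.154.0/23 (206.244.154.0 - 206.244.155.255) does not contain 206.212.154.185
  206.212.0.0/19 (206.212.0.0 - 206.212.31.255) does not contain 206.212.154.185
  206.212.160.0/19 (206.212.160.0 - 206.212.191.255) does not contain 206.212.154.185
Longest matching prefix is /18 -> next hop Router T.

Router T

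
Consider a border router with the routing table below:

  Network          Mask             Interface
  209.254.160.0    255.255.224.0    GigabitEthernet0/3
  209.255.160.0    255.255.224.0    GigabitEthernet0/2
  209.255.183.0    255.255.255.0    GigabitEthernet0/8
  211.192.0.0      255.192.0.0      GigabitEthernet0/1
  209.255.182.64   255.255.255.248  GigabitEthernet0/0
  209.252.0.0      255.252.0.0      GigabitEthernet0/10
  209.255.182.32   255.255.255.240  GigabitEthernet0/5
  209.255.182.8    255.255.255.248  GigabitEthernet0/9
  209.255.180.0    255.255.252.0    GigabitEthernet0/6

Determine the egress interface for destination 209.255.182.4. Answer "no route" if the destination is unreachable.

Routes whose prefix contains 209.255.182.4:
  209.252.0.0/14 (209.252.0.0 - 209.255.255.255) -> GigabitEthernet0/10
  209.255.160.0/19 (209.255.160.0 - 209.255.191.255) -> GigabitEthernet0/2
  209.255.180.0/22 (209.255.180.0 - 209.255.183.255) -> GigabitEthernet0/6
More-specific entries that do NOT match:
  209.255.182.64/29 (209.255.182.64 - 209.255.182.71) does not contain 209.255.182.4
  209.255.182.8/29 (209.255.182.8 - 209.255.182.15) does not contain 209.255.182.4
  209.255.182.32/28 (209.255.182.32 - 209.255.182.47) does not contain 209.255.182.4
  209.255.183.0/24 (209.255.183.0 - 209.255.183.255) does not contain 209.255.182.4
Longest matching prefix is /22 -> interface GigabitEthernet0/6.

GigabitEthernet0/6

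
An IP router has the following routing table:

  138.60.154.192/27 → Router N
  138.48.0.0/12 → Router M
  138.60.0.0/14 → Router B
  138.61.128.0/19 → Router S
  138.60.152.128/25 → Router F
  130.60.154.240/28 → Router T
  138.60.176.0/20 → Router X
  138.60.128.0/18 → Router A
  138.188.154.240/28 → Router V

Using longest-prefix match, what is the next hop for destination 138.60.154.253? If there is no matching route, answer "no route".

Routes whose prefix contains 138.60.154.253:
  138.48.0.0/12 (138.48.0.0 - 138.63.255.255) -> Router M
  138.60.0.0/14 (138.60.0.0 - 138.63.255.255) -> Router B
  138.60.128.0/18 (138.60.128.0 - 138.60.191.255) -> Router A
More-specific entries that do NOT match:
  130.60.154.240/28 (130.60.154.240 - 130.60.154.255) does not contain 138.60.154.253
  138.188.154.240/28 (138.188.154.240 - 138.188.154.255) does not contain 138.60.154.253
  138.60.154.192/27 (138.60.154.192 - 138.60.154.223) does not contain 138.60.154.253
  138.60.152.128/25 (138.60.152.128 - 138.60.152.255) does not contain 138.60.154.253
  138.60.176.0/20 (138.60.176.0 - 138.60.191.255) does not contain 138.60.154.253
  138.61.128.0/19 (138.61.128.0 - 138.61.159.255) does not contain 138.60.154.253
Longest matching prefix is /18 -> next hop Router A.

Router A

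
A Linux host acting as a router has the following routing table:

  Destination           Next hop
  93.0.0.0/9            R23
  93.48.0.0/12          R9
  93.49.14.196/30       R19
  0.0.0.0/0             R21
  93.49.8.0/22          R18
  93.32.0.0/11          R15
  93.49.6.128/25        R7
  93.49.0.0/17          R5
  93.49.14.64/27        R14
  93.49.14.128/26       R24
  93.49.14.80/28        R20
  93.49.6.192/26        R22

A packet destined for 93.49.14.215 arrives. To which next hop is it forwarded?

Routes whose prefix contains 93.49.14.215:
  0.0.0.0/0 (default, matches everything) -> R21
  93.0.0.0/9 (93.0.0.0 - 93.127.255.255) -> R23
  93.32.0.0/11 (93.32.0.0 - 93.63.255.255) -> R15
  93.48.0.0/12 (93.48.0.0 - 93.63.255.255) -> R9
  93.49.0.0/17 (93.49.0.0 - 93.49.127.255) -> R5
More-specific entries that do NOT match:
  93.49.14.196/30 (93.49.14.196 - 93.49.14.199) does not contain 93.49.14.215
  93.49.14.80/28 (93.49.14.80 - 93.49.14.95) does not contain 93.49.14.215
  93.49.14.64/27 (93.49.14.64 - 93.49.14.95) does not contain 93.49.14.215
  93.49.14.128/26 (93.49.14.128 - 93.49.14.191) does not contain 93.49.14.215
  93.49.6.192/26 (93.49.6.192 - 93.49.6.255) does not contain 93.49.14.215
  93.49.6.128/25 (93.49.6.128 - 93.49.6.255) does not contain 93.49.14.215
  93.49.8.0/22 (93.49.8.0 - 93.49.11.255) does not contain 93.49.14.215
Longest matching prefix is /17 -> next hop R5.

R5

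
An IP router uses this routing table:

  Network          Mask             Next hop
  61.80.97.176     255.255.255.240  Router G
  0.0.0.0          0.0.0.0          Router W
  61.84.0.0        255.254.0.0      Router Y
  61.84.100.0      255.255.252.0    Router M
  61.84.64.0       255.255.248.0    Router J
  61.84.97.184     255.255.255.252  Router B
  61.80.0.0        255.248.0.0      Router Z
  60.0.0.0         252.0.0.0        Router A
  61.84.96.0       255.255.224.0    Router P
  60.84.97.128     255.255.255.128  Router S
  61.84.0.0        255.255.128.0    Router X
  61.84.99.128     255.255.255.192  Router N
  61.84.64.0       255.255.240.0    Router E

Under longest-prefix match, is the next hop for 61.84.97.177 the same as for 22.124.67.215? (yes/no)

61.84.97.177: longest match 61.84.96.0/19 -> Router P
22.124.67.215: longest match 0.0.0.0/0 -> Router W

no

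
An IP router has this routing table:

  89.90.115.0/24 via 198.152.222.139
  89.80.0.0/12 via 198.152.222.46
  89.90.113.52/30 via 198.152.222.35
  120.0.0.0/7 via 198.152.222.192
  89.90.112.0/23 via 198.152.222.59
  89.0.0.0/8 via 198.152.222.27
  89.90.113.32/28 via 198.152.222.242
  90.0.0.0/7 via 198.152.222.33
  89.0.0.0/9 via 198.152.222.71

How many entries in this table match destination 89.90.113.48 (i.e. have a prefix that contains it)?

Prefixes containing 89.90.113.48:
  89.0.0.0/8 (89.0.0.0 - 89.255.255.255)
  89.0.0.0/9 (89.0.0.0 - 89.127.255.255)
  89.80.0.0/12 (89.80.0.0 - 89.95.255.255)
  89.90.112.0/23 (89.90.112.0 - 89.90.113.255)
Total matching entries: 4.

4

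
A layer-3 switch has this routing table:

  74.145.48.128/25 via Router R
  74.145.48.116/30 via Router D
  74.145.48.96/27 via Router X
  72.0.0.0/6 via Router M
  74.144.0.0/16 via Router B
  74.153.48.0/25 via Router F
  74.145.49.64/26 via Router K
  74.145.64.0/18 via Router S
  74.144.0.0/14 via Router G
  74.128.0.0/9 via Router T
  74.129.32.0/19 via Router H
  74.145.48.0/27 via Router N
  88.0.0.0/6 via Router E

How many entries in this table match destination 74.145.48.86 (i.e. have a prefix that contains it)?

3

Prefixes containing 74.145.48.86:
  72.0.0.0/6 (72.0.0.0 - 75.255.255.255)
  74.128.0.0/9 (74.128.0.0 - 74.255.255.255)
  74.144.0.0/14 (74.144.0.0 - 74.147.255.255)
Total matching entries: 3.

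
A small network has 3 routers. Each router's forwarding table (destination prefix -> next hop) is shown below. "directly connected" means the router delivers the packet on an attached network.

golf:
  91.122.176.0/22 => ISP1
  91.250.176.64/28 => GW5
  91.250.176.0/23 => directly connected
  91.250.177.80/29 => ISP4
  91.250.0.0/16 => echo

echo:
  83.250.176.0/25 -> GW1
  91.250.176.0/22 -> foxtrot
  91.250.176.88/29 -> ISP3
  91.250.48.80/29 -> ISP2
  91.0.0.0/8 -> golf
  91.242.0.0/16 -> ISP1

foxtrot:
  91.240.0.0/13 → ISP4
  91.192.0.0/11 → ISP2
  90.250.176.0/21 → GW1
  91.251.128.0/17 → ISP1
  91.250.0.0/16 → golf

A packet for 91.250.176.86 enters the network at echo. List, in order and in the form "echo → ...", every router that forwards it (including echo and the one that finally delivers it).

echo → foxtrot → golf

At echo: longest match for 91.250.176.86 is 91.250.176.0/22 -> foxtrot
At foxtrot: longest match for 91.250.176.86 is 91.250.0.0/16 -> golf
At golf: longest match for 91.250.176.86 is 91.250.176.0/23 -> directly connected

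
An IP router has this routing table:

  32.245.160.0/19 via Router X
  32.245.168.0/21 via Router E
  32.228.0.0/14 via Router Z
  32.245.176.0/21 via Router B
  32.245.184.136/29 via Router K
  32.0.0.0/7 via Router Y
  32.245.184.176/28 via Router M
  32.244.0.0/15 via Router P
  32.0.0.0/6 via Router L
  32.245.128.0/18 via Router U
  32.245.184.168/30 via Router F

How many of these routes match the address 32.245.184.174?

Prefixes containing 32.245.184.174:
  32.0.0.0/6 (32.0.0.0 - 35.255.255.255)
  32.0.0.0/7 (32.0.0.0 - 33.255.255.255)
  32.244.0.0/15 (32.244.0.0 - 32.245.255.255)
  32.245.128.0/18 (32.245.128.0 - 32.245.191.255)
  32.245.160.0/19 (32.245.160.0 - 32.245.191.255)
Total matching entries: 5.

5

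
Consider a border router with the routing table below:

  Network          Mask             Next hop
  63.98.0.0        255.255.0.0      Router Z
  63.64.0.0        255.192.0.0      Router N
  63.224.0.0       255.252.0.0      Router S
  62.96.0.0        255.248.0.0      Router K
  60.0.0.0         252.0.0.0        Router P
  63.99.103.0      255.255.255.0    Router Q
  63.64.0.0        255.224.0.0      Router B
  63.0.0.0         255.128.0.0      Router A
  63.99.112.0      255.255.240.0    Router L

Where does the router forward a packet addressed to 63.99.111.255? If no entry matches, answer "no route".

Routes whose prefix contains 63.99.111.255:
  60.0.0.0/6 (60.0.0.0 - 63.255.255.255) -> Router P
  63.0.0.0/9 (63.0.0.0 - 63.127.255.255) -> Router A
  63.64.0.0/10 (63.64.0.0 - 63.127.255.255) -> Router N
More-specific entries that do NOT match:
  63.99.103.0/24 (63.99.103.0 - 63.99.103.255) does not contain 63.99.111.255
  63.99.112.0/20 (63.99.112.0 - 63.99.127.255) does not contain 63.99.111.255
  63.98.0.0/16 (63.98.0.0 - 63.98.255.255) does not contain 63.99.111.255
  63.224.0.0/14 (63.224.0.0 - 63.227.255.255) does not contain 63.99.111.255
  62.96.0.0/13 (62.96.0.0 - 62.103.255.255) does not contain 63.99.111.255
  63.64.0.0/11 (63.64.0.0 - 63.95.255.255) does not contain 63.99.111.255
Longest matching prefix is /10 -> next hop Router N.

Router N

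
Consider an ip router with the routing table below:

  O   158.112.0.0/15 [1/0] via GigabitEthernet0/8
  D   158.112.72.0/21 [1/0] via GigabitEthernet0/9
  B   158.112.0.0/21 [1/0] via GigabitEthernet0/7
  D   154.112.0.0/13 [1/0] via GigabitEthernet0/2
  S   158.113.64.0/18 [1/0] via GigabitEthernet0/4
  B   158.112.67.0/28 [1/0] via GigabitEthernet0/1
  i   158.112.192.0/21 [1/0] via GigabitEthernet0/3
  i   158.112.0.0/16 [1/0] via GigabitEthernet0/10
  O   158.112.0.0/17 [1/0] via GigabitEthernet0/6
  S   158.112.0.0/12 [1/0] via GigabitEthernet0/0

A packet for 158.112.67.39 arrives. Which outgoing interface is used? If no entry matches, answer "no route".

Routes whose prefix contains 158.112.67.39:
  158.112.0.0/12 (158.112.0.0 - 158.127.255.255) -> GigabitEthernet0/0
  158.112.0.0/15 (158.112.0.0 - 158.113.255.255) -> GigabitEthernet0/8
  158.112.0.0/16 (158.112.0.0 - 158.112.255.255) -> GigabitEthernet0/10
  158.112.0.0/17 (158.112.0.0 - 158.112.127.255) -> GigabitEthernet0/6
More-specific entries that do NOT match:
  158.112.67.0/28 (158.112.67.0 - 158.112.67.15) does not contain 158.112.67.39
  158.112.72.0/21 (158.112.72.0 - 158.112.79.255) does not contain 158.112.67.39
  158.112.0.0/21 (158.112.0.0 - 158.112.7.255) does not contain 158.112.67.39
  158.112.192.0/21 (158.112.192.0 - 158.112.199.255) does not contain 158.112.67.39
  158.113.64.0/18 (158.113.64.0 - 158.113.127.255) does not contain 158.112.67.39
Longest matching prefix is /17 -> interface GigabitEthernet0/6.

GigabitEthernet0/6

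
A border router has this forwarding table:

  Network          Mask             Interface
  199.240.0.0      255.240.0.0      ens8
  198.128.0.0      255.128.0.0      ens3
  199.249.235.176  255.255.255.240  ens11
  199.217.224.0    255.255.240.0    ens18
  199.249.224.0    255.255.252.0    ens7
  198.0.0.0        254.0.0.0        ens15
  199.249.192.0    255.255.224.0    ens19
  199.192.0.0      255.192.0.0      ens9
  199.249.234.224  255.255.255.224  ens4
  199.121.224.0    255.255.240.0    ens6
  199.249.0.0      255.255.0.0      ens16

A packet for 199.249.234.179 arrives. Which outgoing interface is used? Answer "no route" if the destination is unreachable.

ens16

Routes whose prefix contains 199.249.234.179:
  198.0.0.0/7 (198.0.0.0 - 199.255.255.255) -> ens15
  199.192.0.0/10 (199.192.0.0 - 199.255.255.255) -> ens9
  199.240.0.0/12 (199.240.0.0 - 199.255.255.255) -> ens8
  199.249.0.0/16 (199.249.0.0 - 199.249.255.255) -> ens16
More-specific entries that do NOT match:
  199.249.235.176/28 (199.249.235.176 - 199.249.235.191) does not contain 199.249.234.179
  199.249.234.224/27 (199.249.234.224 - 199.249.234.255) does not contain 199.249.234.179
  199.249.224.0/22 (199.249.224.0 - 199.249.227.255) does not contain 199.249.234.179
  199.217.224.0/20 (199.217.224.0 - 199.217.239.255) does not contain 199.249.234.179
  199.121.224.0/20 (199.121.224.0 - 199.121.239.255) does not contain 199.249.234.179
  199.249.192.0/19 (199.249.192.0 - 199.249.223.255) does not contain 199.249.234.179
Longest matching prefix is /16 -> interface ens16.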